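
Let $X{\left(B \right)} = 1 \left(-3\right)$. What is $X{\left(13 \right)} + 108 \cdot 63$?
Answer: $6801$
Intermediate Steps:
$X{\left(B \right)} = -3$
$X{\left(13 \right)} + 108 \cdot 63 = -3 + 108 \cdot 63 = -3 + 6804 = 6801$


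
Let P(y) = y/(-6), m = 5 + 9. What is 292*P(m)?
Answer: -2044/3 ≈ -681.33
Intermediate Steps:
m = 14
P(y) = -y/6 (P(y) = y*(-⅙) = -y/6)
292*P(m) = 292*(-⅙*14) = 292*(-7/3) = -2044/3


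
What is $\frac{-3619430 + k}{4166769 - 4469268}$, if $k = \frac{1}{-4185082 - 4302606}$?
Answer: $\frac{10240197525947}{855839044104} \approx 11.965$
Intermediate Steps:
$k = - \frac{1}{8487688}$ ($k = \frac{1}{-8487688} = - \frac{1}{8487688} \approx -1.1782 \cdot 10^{-7}$)
$\frac{-3619430 + k}{4166769 - 4469268} = \frac{-3619430 - \frac{1}{8487688}}{4166769 - 4469268} = - \frac{30720592577841}{8487688 \left(-302499\right)} = \left(- \frac{30720592577841}{8487688}\right) \left(- \frac{1}{302499}\right) = \frac{10240197525947}{855839044104}$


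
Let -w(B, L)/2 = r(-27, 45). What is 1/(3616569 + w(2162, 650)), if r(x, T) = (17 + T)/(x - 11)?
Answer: 19/68714873 ≈ 2.7651e-7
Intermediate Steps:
r(x, T) = (17 + T)/(-11 + x)
w(B, L) = 62/19 (w(B, L) = -2*(17 + 45)/(-11 - 27) = -2*62/(-38) = -(-1)*62/19 = -2*(-31/19) = 62/19)
1/(3616569 + w(2162, 650)) = 1/(3616569 + 62/19) = 1/(68714873/19) = 19/68714873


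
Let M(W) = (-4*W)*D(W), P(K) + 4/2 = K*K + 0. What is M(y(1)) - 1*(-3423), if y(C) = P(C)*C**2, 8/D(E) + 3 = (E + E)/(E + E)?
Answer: 3407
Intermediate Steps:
D(E) = -4 (D(E) = 8/(-3 + (E + E)/(E + E)) = 8/(-3 + (2*E)/((2*E))) = 8/(-3 + (2*E)*(1/(2*E))) = 8/(-3 + 1) = 8/(-2) = 8*(-1/2) = -4)
P(K) = -2 + K**2 (P(K) = -2 + (K*K + 0) = -2 + (K**2 + 0) = -2 + K**2)
y(C) = C**2*(-2 + C**2) (y(C) = (-2 + C**2)*C**2 = C**2*(-2 + C**2))
M(W) = 16*W (M(W) = -4*W*(-4) = 16*W)
M(y(1)) - 1*(-3423) = 16*(1**2*(-2 + 1**2)) - 1*(-3423) = 16*(1*(-2 + 1)) + 3423 = 16*(1*(-1)) + 3423 = 16*(-1) + 3423 = -16 + 3423 = 3407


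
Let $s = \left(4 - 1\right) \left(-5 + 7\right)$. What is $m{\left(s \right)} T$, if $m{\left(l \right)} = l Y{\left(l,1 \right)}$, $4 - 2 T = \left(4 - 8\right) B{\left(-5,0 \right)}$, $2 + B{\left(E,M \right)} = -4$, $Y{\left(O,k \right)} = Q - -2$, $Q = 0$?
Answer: $-120$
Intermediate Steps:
$Y{\left(O,k \right)} = 2$ ($Y{\left(O,k \right)} = 0 - -2 = 0 + 2 = 2$)
$B{\left(E,M \right)} = -6$ ($B{\left(E,M \right)} = -2 - 4 = -6$)
$T = -10$ ($T = 2 - \frac{\left(4 - 8\right) \left(-6\right)}{2} = 2 - \frac{\left(-4\right) \left(-6\right)}{2} = 2 - 12 = -10$)
$s = 6$ ($s = 3 \cdot 2 = 6$)
$m{\left(l \right)} = 2 l$ ($m{\left(l \right)} = l 2 = 2 l$)
$m{\left(s \right)} T = 2 \cdot 6 \left(-10\right) = 12 \left(-10\right) = -120$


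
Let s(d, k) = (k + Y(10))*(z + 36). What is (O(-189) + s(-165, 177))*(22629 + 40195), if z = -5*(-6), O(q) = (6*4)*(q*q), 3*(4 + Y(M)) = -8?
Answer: 54565533904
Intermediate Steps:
Y(M) = -20/3 (Y(M) = -4 + (⅓)*(-8) = -4 - 8/3 = -20/3)
O(q) = 24*q²
z = 30
s(d, k) = -440 + 66*k (s(d, k) = (k - 20/3)*(30 + 36) = (-20/3 + k)*66 = -440 + 66*k)
(O(-189) + s(-165, 177))*(22629 + 40195) = (24*(-189)² + (-440 + 66*177))*(22629 + 40195) = (24*35721 + (-440 + 11682))*62824 = (857304 + 11242)*62824 = 868546*62824 = 54565533904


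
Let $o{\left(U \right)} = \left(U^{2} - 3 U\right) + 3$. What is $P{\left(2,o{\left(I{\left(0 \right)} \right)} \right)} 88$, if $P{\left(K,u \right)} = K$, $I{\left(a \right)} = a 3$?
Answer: $176$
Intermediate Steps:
$I{\left(a \right)} = 3 a$
$o{\left(U \right)} = 3 + U^{2} - 3 U$
$P{\left(2,o{\left(I{\left(0 \right)} \right)} \right)} 88 = 2 \cdot 88 = 176$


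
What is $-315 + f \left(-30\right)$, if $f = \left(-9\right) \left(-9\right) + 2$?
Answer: $-2805$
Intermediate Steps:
$f = 83$ ($f = 81 + 2 = 83$)
$-315 + f \left(-30\right) = -315 + 83 \left(-30\right) = -315 - 2490 = -2805$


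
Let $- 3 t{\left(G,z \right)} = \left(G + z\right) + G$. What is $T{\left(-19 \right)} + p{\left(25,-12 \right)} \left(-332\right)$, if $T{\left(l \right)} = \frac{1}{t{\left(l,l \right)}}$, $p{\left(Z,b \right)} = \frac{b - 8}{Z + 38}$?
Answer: $\frac{126223}{1197} \approx 105.45$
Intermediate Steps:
$p{\left(Z,b \right)} = \frac{-8 + b}{38 + Z}$
$t{\left(G,z \right)} = - \frac{2 G}{3} - \frac{z}{3}$ ($t{\left(G,z \right)} = - \frac{\left(G + z\right) + G}{3} = - \frac{z + 2 G}{3} = - \frac{2 G}{3} - \frac{z}{3}$)
$T{\left(l \right)} = - \frac{1}{l}$ ($T{\left(l \right)} = \frac{1}{- \frac{2 l}{3} - \frac{l}{3}} = \frac{1}{\left(-1\right) l} = - \frac{1}{l}$)
$T{\left(-19 \right)} + p{\left(25,-12 \right)} \left(-332\right) = - \frac{1}{-19} + \frac{-8 - 12}{38 + 25} \left(-332\right) = \left(-1\right) \left(- \frac{1}{19}\right) + \frac{1}{63} \left(-20\right) \left(-332\right) = \frac{1}{19} + \frac{1}{63} \left(-20\right) \left(-332\right) = \frac{1}{19} - - \frac{6640}{63} = \frac{1}{19} + \frac{6640}{63} = \frac{126223}{1197}$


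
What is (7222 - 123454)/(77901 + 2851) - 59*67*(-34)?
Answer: 1356639259/10094 ≈ 1.3440e+5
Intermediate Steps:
(7222 - 123454)/(77901 + 2851) - 59*67*(-34) = -116232/80752 - 3953*(-34) = -116232*1/80752 - 1*(-134402) = -14529/10094 + 134402 = 1356639259/10094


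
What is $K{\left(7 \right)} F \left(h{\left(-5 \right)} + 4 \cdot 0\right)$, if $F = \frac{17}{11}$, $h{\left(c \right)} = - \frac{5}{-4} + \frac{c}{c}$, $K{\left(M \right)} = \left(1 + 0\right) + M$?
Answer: $\frac{306}{11} \approx 27.818$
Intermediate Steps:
$K{\left(M \right)} = 1 + M$
$h{\left(c \right)} = \frac{9}{4}$ ($h{\left(c \right)} = \left(-5\right) \left(- \frac{1}{4}\right) + 1 = \frac{5}{4} + 1 = \frac{9}{4}$)
$F = \frac{17}{11}$ ($F = 17 \cdot \frac{1}{11} = \frac{17}{11} \approx 1.5455$)
$K{\left(7 \right)} F \left(h{\left(-5 \right)} + 4 \cdot 0\right) = \left(1 + 7\right) \frac{17}{11} \left(\frac{9}{4} + 4 \cdot 0\right) = 8 \cdot \frac{17}{11} \left(\frac{9}{4} + 0\right) = \frac{136}{11} \cdot \frac{9}{4} = \frac{306}{11}$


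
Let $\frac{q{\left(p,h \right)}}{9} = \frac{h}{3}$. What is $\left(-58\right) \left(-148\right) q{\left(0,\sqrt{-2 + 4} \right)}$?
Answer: $25752 \sqrt{2} \approx 36419.0$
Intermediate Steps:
$q{\left(p,h \right)} = 3 h$ ($q{\left(p,h \right)} = 9 \frac{h}{3} = 3 h$)
$\left(-58\right) \left(-148\right) q{\left(0,\sqrt{-2 + 4} \right)} = \left(-58\right) \left(-148\right) 3 \sqrt{-2 + 4} = 8584 \cdot 3 \sqrt{2} = 25752 \sqrt{2}$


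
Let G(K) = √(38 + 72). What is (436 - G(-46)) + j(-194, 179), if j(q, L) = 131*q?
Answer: -24978 - √110 ≈ -24989.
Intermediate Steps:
G(K) = √110
(436 - G(-46)) + j(-194, 179) = (436 - √110) + 131*(-194) = (436 - √110) - 25414 = -24978 - √110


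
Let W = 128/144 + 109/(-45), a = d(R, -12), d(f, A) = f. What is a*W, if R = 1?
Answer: -23/15 ≈ -1.5333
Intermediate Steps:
a = 1
W = -23/15 (W = 128*(1/144) + 109*(-1/45) = 8/9 - 109/45 = -23/15 ≈ -1.5333)
a*W = 1*(-23/15) = -23/15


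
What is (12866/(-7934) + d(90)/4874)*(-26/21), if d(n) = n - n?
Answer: 23894/11901 ≈ 2.0077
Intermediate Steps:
d(n) = 0
(12866/(-7934) + d(90)/4874)*(-26/21) = (12866/(-7934) + 0/4874)*(-26/21) = (12866*(-1/7934) + 0*(1/4874))*(-26*1/21) = (-6433/3967 + 0)*(-26/21) = -6433/3967*(-26/21) = 23894/11901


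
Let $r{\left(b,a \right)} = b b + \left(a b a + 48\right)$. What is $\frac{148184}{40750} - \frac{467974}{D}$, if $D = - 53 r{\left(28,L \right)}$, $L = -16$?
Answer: $\frac{163799913}{34556000} \approx 4.7401$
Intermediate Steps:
$r{\left(b,a \right)} = 48 + b^{2} + b a^{2}$ ($r{\left(b,a \right)} = b^{2} + \left(b a^{2} + 48\right) = b^{2} + \left(48 + b a^{2}\right) = 48 + b^{2} + b a^{2}$)
$D = -424000$ ($D = - 53 \left(48 + 28^{2} + 28 \left(-16\right)^{2}\right) = - 53 \left(48 + 784 + 28 \cdot 256\right) = - 53 \left(48 + 784 + 7168\right) = \left(-53\right) 8000 = -424000$)
$\frac{148184}{40750} - \frac{467974}{D} = \frac{148184}{40750} - \frac{467974}{-424000} = 148184 \cdot \frac{1}{40750} - - \frac{233987}{212000} = \frac{74092}{20375} + \frac{233987}{212000} = \frac{163799913}{34556000}$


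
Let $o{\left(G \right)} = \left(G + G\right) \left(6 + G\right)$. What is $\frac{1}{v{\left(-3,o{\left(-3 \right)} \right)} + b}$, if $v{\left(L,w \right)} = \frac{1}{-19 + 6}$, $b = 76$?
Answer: $\frac{13}{987} \approx 0.013171$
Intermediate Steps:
$o{\left(G \right)} = 2 G \left(6 + G\right)$
$v{\left(L,w \right)} = - \frac{1}{13}$ ($v{\left(L,w \right)} = \frac{1}{-13} = - \frac{1}{13}$)
$\frac{1}{v{\left(-3,o{\left(-3 \right)} \right)} + b} = \frac{1}{- \frac{1}{13} + 76} = \frac{1}{\frac{987}{13}} = \frac{13}{987}$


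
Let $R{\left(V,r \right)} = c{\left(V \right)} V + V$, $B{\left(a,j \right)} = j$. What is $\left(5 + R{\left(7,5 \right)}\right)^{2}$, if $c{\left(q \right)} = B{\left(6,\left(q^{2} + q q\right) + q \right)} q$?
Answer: $26594649$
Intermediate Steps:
$c{\left(q \right)} = q \left(q + 2 q^{2}\right)$ ($c{\left(q \right)} = \left(\left(q^{2} + q q\right) + q\right) q = \left(\left(q^{2} + q^{2}\right) + q\right) q = \left(2 q^{2} + q\right) q = \left(q + 2 q^{2}\right) q = q \left(q + 2 q^{2}\right)$)
$R{\left(V,r \right)} = V + V^{3} \left(1 + 2 V\right)$ ($R{\left(V,r \right)} = V^{2} \left(1 + 2 V\right) V + V = V^{3} \left(1 + 2 V\right) + V = V + V^{3} \left(1 + 2 V\right)$)
$\left(5 + R{\left(7,5 \right)}\right)^{2} = \left(5 + \left(7 + 7^{3} + 2 \cdot 7^{4}\right)\right)^{2} = \left(5 + \left(7 + 343 + 2 \cdot 2401\right)\right)^{2} = \left(5 + \left(7 + 343 + 4802\right)\right)^{2} = \left(5 + 5152\right)^{2} = 5157^{2} = 26594649$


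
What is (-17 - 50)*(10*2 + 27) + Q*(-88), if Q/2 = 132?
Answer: -26381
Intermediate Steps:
Q = 264 (Q = 2*132 = 264)
(-17 - 50)*(10*2 + 27) + Q*(-88) = (-17 - 50)*(10*2 + 27) + 264*(-88) = -67*(20 + 27) - 23232 = -67*47 - 23232 = -3149 - 23232 = -26381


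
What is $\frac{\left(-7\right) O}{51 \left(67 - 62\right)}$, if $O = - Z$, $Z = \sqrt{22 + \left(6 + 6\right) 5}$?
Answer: $\frac{7 \sqrt{82}}{255} \approx 0.24858$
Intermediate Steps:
$Z = \sqrt{82}$ ($Z = \sqrt{22 + 12 \cdot 5} = \sqrt{22 + 60} = \sqrt{82} \approx 9.0554$)
$O = - \sqrt{82} \approx -9.0554$
$\frac{\left(-7\right) O}{51 \left(67 - 62\right)} = \frac{\left(-7\right) \left(- \sqrt{82}\right)}{51 \left(67 - 62\right)} = \frac{7 \sqrt{82}}{51 \cdot 5} = \frac{7 \sqrt{82}}{255}$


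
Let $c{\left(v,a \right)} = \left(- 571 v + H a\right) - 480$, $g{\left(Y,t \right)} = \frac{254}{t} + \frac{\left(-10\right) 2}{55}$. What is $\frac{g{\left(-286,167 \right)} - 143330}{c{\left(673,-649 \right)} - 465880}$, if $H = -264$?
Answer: $\frac{13857636}{65678261} \approx 0.21099$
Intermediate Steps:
$g{\left(Y,t \right)} = - \frac{4}{11} + \frac{254}{t}$ ($g{\left(Y,t \right)} = \frac{254}{t} - \frac{4}{11} = - \frac{4}{11} + \frac{254}{t}$)
$c{\left(v,a \right)} = -480 - 571 v - 264 a$ ($c{\left(v,a \right)} = \left(- 571 v - 264 a\right) - 480 = -480 - 571 v - 264 a$)
$\frac{g{\left(-286,167 \right)} - 143330}{c{\left(673,-649 \right)} - 465880} = \frac{\left(- \frac{4}{11} + \frac{254}{167}\right) - 143330}{\left(-480 - 384283 - -171336\right) - 465880} = \frac{\left(- \frac{4}{11} + 254 \cdot \frac{1}{167}\right) - 143330}{\left(-480 - 384283 + 171336\right) - 465880} = \frac{\left(- \frac{4}{11} + \frac{254}{167}\right) - 143330}{-213427 - 465880} = \frac{\frac{2126}{1837} - 143330}{-679307} = \left(- \frac{263295084}{1837}\right) \left(- \frac{1}{679307}\right) = \frac{13857636}{65678261}$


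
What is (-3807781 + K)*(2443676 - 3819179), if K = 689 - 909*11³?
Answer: 6900858661413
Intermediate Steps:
K = -1209190 (K = 689 - 909*1331 = 689 - 1209879 = -1209190)
(-3807781 + K)*(2443676 - 3819179) = (-3807781 - 1209190)*(2443676 - 3819179) = -5016971*(-1375503) = 6900858661413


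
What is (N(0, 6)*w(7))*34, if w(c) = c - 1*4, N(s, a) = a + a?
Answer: 1224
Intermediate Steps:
N(s, a) = 2*a
w(c) = -4 + c (w(c) = c - 4 = -4 + c)
(N(0, 6)*w(7))*34 = ((2*6)*(-4 + 7))*34 = (12*3)*34 = 36*34 = 1224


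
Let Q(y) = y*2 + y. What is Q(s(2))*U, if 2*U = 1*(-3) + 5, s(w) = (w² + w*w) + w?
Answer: 30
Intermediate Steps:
s(w) = w + 2*w² (s(w) = (w² + w²) + w = 2*w² + w = w + 2*w²)
Q(y) = 3*y (Q(y) = 2*y + y = 3*y)
U = 1 (U = (1*(-3) + 5)/2 = (-3 + 5)/2 = (½)*2 = 1)
Q(s(2))*U = (3*(2*(1 + 2*2)))*1 = (3*(2*(1 + 4)))*1 = (3*(2*5))*1 = (3*10)*1 = 30*1 = 30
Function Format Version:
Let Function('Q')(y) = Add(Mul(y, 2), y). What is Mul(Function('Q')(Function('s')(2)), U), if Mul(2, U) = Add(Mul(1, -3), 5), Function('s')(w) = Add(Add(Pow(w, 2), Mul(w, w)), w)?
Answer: 30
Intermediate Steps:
Function('s')(w) = Add(w, Mul(2, Pow(w, 2))) (Function('s')(w) = Add(Add(Pow(w, 2), Pow(w, 2)), w) = Add(Mul(2, Pow(w, 2)), w) = Add(w, Mul(2, Pow(w, 2))))
Function('Q')(y) = Mul(3, y) (Function('Q')(y) = Add(Mul(2, y), y) = Mul(3, y))
U = 1 (U = Mul(Rational(1, 2), Add(Mul(1, -3), 5)) = Mul(Rational(1, 2), Add(-3, 5)) = Mul(Rational(1, 2), 2) = 1)
Mul(Function('Q')(Function('s')(2)), U) = Mul(Mul(3, Mul(2, Add(1, Mul(2, 2)))), 1) = Mul(Mul(3, Mul(2, Add(1, 4))), 1) = Mul(Mul(3, Mul(2, 5)), 1) = Mul(Mul(3, 10), 1) = Mul(30, 1) = 30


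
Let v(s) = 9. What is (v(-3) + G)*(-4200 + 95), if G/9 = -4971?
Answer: 183616650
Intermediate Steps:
G = -44739 (G = 9*(-4971) = -44739)
(v(-3) + G)*(-4200 + 95) = (9 - 44739)*(-4200 + 95) = -44730*(-4105) = 183616650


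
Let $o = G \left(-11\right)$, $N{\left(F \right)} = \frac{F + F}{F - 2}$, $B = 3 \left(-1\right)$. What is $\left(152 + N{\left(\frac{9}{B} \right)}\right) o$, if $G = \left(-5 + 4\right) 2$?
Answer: $\frac{16852}{5} \approx 3370.4$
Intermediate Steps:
$B = -3$
$G = -2$ ($G = \left(-1\right) 2 = -2$)
$N{\left(F \right)} = \frac{2 F}{-2 + F}$
$o = 22$ ($o = \left(-2\right) \left(-11\right) = 22$)
$\left(152 + N{\left(\frac{9}{B} \right)}\right) o = \left(152 + \frac{2 \frac{9}{-3}}{-2 + \frac{9}{-3}}\right) 22 = \left(152 + \frac{2 \cdot 9 \left(- \frac{1}{3}\right)}{-2 + 9 \left(- \frac{1}{3}\right)}\right) 22 = \left(152 + 2 \left(-3\right) \frac{1}{-2 - 3}\right) 22 = \left(152 + 2 \left(-3\right) \frac{1}{-5}\right) 22 = \left(152 + 2 \left(-3\right) \left(- \frac{1}{5}\right)\right) 22 = \left(152 + \frac{6}{5}\right) 22 = \frac{766}{5} \cdot 22 = \frac{16852}{5}$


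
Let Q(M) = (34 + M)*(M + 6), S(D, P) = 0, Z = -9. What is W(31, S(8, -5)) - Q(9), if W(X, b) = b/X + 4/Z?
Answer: -5809/9 ≈ -645.44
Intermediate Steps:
W(X, b) = -4/9 + b/X (W(X, b) = b/X + 4/(-9) = b/X + 4*(-1/9) = b/X - 4/9 = -4/9 + b/X)
Q(M) = (6 + M)*(34 + M) (Q(M) = (34 + M)*(6 + M) = (6 + M)*(34 + M))
W(31, S(8, -5)) - Q(9) = (-4/9 + 0/31) - (204 + 9**2 + 40*9) = (-4/9 + 0*(1/31)) - (204 + 81 + 360) = (-4/9 + 0) - 1*645 = -4/9 - 645 = -5809/9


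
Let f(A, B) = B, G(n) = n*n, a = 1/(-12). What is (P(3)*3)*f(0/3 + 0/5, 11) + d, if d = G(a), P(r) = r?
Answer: 14257/144 ≈ 99.007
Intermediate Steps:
a = -1/12 ≈ -0.083333
G(n) = n**2
d = 1/144 (d = (-1/12)**2 = 1/144 ≈ 0.0069444)
(P(3)*3)*f(0/3 + 0/5, 11) + d = (3*3)*11 + 1/144 = 9*11 + 1/144 = 99 + 1/144 = 14257/144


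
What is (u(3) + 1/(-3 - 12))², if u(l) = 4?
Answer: 3481/225 ≈ 15.471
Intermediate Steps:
(u(3) + 1/(-3 - 12))² = (4 + 1/(-3 - 12))² = (4 + 1/(-15))² = (4 - 1/15)² = (59/15)² = 3481/225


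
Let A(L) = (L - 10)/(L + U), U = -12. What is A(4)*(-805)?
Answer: -2415/4 ≈ -603.75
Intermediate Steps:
A(L) = (-10 + L)/(-12 + L) (A(L) = (L - 10)/(L - 12) = (-10 + L)/(-12 + L))
A(4)*(-805) = ((-10 + 4)/(-12 + 4))*(-805) = (-6/(-8))*(-805) = -⅛*(-6)*(-805) = (¾)*(-805) = -2415/4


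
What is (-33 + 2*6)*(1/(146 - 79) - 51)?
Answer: 71736/67 ≈ 1070.7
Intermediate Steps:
(-33 + 2*6)*(1/(146 - 79) - 51) = (-33 + 12)*(1/67 - 51) = -21*(1/67 - 51) = -21*(-3416/67) = 71736/67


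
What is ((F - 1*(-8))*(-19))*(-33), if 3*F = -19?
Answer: 1045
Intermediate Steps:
F = -19/3 (F = (⅓)*(-19) = -19/3 ≈ -6.3333)
((F - 1*(-8))*(-19))*(-33) = ((-19/3 - 1*(-8))*(-19))*(-33) = ((-19/3 + 8)*(-19))*(-33) = ((5/3)*(-19))*(-33) = -95/3*(-33) = 1045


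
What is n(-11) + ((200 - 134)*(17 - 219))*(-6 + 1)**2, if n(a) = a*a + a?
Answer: -333190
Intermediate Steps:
n(a) = a + a**2 (n(a) = a**2 + a = a + a**2)
n(-11) + ((200 - 134)*(17 - 219))*(-6 + 1)**2 = -11*(1 - 11) + ((200 - 134)*(17 - 219))*(-6 + 1)**2 = -11*(-10) + (66*(-202))*(-5)**2 = 110 - 13332*25 = 110 - 333300 = -333190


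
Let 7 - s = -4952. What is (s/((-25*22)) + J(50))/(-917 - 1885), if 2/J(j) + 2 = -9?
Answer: 5059/1541100 ≈ 0.0032827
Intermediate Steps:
s = 4959 (s = 7 - 1*(-4952) = 7 + 4952 = 4959)
J(j) = -2/11 (J(j) = 2/(-2 - 9) = 2/(-11) = 2*(-1/11) = -2/11)
(s/((-25*22)) + J(50))/(-917 - 1885) = (4959/((-25*22)) - 2/11)/(-917 - 1885) = (4959/(-550) - 2/11)/(-2802) = (4959*(-1/550) - 2/11)*(-1/2802) = (-4959/550 - 2/11)*(-1/2802) = -5059/550*(-1/2802) = 5059/1541100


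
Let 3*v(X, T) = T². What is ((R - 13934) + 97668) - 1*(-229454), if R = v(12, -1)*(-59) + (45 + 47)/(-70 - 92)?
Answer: 25366589/81 ≈ 3.1317e+5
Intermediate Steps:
v(X, T) = T²/3
R = -1639/81 (R = ((⅓)*(-1)²)*(-59) + (45 + 47)/(-70 - 92) = ((⅓)*1)*(-59) + 92/(-162) = (⅓)*(-59) + 92*(-1/162) = -59/3 - 46/81 = -1639/81 ≈ -20.235)
((R - 13934) + 97668) - 1*(-229454) = ((-1639/81 - 13934) + 97668) - 1*(-229454) = (-1130293/81 + 97668) + 229454 = 6780815/81 + 229454 = 25366589/81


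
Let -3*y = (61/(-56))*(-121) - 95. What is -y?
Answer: 687/56 ≈ 12.268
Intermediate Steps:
y = -687/56 (y = -((61/(-56))*(-121) - 95)/3 = -((61*(-1/56))*(-121) - 95)/3 = -(-61/56*(-121) - 95)/3 = -(7381/56 - 95)/3 = -1/3*2061/56 = -687/56 ≈ -12.268)
-y = -1*(-687/56) = 687/56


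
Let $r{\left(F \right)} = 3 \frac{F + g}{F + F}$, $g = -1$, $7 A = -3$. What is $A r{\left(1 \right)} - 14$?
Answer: $-14$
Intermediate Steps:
$A = - \frac{3}{7}$ ($A = \frac{1}{7} \left(-3\right) = - \frac{3}{7} \approx -0.42857$)
$r{\left(F \right)} = \frac{3 \left(-1 + F\right)}{2 F}$ ($r{\left(F \right)} = 3 \frac{F - 1}{F + F} = 3 \frac{-1 + F}{2 F} = \frac{3 \left(-1 + F\right)}{2 F}$)
$A r{\left(1 \right)} - 14 = - \frac{3 \frac{3 \left(-1 + 1\right)}{2 \cdot 1}}{7} - 14 = - \frac{3 \cdot \frac{3}{2} \cdot 1 \cdot 0}{7} - 14 = \left(- \frac{3}{7}\right) 0 - 14 = 0 - 14 = -14$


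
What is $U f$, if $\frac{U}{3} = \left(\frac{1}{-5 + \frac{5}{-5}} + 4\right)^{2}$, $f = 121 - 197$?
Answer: $- \frac{10051}{3} \approx -3350.3$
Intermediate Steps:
$f = -76$
$U = \frac{529}{12}$ ($U = 3 \left(\frac{1}{-5 + \frac{5}{-5}} + 4\right)^{2} = 3 \left(\frac{1}{-5 + 5 \left(- \frac{1}{5}\right)} + 4\right)^{2} = 3 \left(\frac{1}{-5 - 1} + 4\right)^{2} = 3 \left(\frac{1}{-6} + 4\right)^{2} = 3 \left(- \frac{1}{6} + 4\right)^{2} = 3 \left(\frac{23}{6}\right)^{2} = 3 \cdot \frac{529}{36} = \frac{529}{12} \approx 44.083$)
$U f = \frac{529}{12} \left(-76\right) = - \frac{10051}{3}$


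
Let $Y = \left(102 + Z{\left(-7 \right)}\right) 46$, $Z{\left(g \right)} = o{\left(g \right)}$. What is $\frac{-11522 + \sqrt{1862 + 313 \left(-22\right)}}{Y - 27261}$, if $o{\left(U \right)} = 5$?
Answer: $\frac{11522}{22339} - \frac{4 i \sqrt{314}}{22339} \approx 0.51578 - 0.0031729 i$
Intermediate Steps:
$Z{\left(g \right)} = 5$
$Y = 4922$ ($Y = \left(102 + 5\right) 46 = 107 \cdot 46 = 4922$)
$\frac{-11522 + \sqrt{1862 + 313 \left(-22\right)}}{Y - 27261} = \frac{-11522 + \sqrt{1862 + 313 \left(-22\right)}}{4922 - 27261} = \frac{-11522 + \sqrt{1862 - 6886}}{-22339} = \left(-11522 + \sqrt{-5024}\right) \left(- \frac{1}{22339}\right) = \left(-11522 + 4 i \sqrt{314}\right) \left(- \frac{1}{22339}\right) = \frac{11522}{22339} - \frac{4 i \sqrt{314}}{22339}$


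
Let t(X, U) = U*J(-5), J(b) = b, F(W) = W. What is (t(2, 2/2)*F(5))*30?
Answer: -750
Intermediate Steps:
t(X, U) = -5*U (t(X, U) = U*(-5) = -5*U)
(t(2, 2/2)*F(5))*30 = (-10/2*5)*30 = (-5*1*5)*30 = -5*5*30 = -25*30 = -750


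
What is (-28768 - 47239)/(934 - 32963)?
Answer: 76007/32029 ≈ 2.3731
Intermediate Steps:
(-28768 - 47239)/(934 - 32963) = -76007/(-32029) = -76007*(-1/32029) = 76007/32029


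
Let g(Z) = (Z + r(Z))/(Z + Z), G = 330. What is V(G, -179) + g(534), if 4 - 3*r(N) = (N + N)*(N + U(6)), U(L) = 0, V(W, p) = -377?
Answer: -888307/1602 ≈ -554.50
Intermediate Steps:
r(N) = 4/3 - 2*N**2/3 (r(N) = 4/3 - (N + N)*(N + 0)/3 = 4/3 - 2*N*N/3 = 4/3 - 2*N**2/3)
g(Z) = (4/3 + Z - 2*Z**2/3)/(2*Z) (g(Z) = (Z + (4/3 - 2*Z**2/3))/(Z + Z) = (4/3 + Z - 2*Z**2/3)/((2*Z)) = (4/3 + Z - 2*Z**2/3)*(1/(2*Z)) = (4/3 + Z - 2*Z**2/3)/(2*Z))
V(G, -179) + g(534) = -377 + (1/2 - 1/3*534 + (2/3)/534) = -377 + (1/2 - 178 + (2/3)*(1/534)) = -377 + (1/2 - 178 + 1/801) = -377 - 284353/1602 = -888307/1602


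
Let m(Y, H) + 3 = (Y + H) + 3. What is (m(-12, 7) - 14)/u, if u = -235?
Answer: 19/235 ≈ 0.080851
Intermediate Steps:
m(Y, H) = H + Y (m(Y, H) = -3 + ((Y + H) + 3) = -3 + ((H + Y) + 3) = -3 + (3 + H + Y) = H + Y)
(m(-12, 7) - 14)/u = ((7 - 12) - 14)/(-235) = (-5 - 14)*(-1/235) = -19*(-1/235) = 19/235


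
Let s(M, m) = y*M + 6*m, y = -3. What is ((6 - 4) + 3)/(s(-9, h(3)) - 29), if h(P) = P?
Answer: 5/16 ≈ 0.31250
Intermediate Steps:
s(M, m) = -3*M + 6*m
((6 - 4) + 3)/(s(-9, h(3)) - 29) = ((6 - 4) + 3)/((-3*(-9) + 6*3) - 29) = (2 + 3)/((27 + 18) - 29) = 5/(45 - 29) = 5/16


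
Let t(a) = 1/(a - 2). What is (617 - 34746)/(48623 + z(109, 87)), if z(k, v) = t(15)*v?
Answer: -443677/632186 ≈ -0.70181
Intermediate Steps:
t(a) = 1/(-2 + a)
z(k, v) = v/13 (z(k, v) = v/(-2 + 15) = v/13)
(617 - 34746)/(48623 + z(109, 87)) = (617 - 34746)/(48623 + (1/13)*87) = -34129/(48623 + 87/13) = -34129/632186/13 = -34129*13/632186 = -443677/632186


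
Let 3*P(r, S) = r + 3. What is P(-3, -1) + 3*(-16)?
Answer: -48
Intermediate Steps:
P(r, S) = 1 + r/3 (P(r, S) = (r + 3)/3 = (3 + r)/3 = 1 + r/3)
P(-3, -1) + 3*(-16) = (1 + (⅓)*(-3)) + 3*(-16) = (1 - 1) - 48 = 0 - 48 = -48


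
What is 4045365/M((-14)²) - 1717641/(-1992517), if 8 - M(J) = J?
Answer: -8060135617197/374593196 ≈ -21517.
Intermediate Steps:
M(J) = 8 - J
4045365/M((-14)²) - 1717641/(-1992517) = 4045365/(8 - 1*(-14)²) - 1717641/(-1992517) = 4045365/(8 - 1*196) - 1717641*(-1/1992517) = 4045365/(8 - 196) + 1717641/1992517 = 4045365/(-188) + 1717641/1992517 = 4045365*(-1/188) + 1717641/1992517 = -4045365/188 + 1717641/1992517 = -8060135617197/374593196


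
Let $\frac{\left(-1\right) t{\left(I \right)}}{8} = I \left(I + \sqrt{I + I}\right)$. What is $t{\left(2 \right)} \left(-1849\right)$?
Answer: $118336$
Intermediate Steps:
$t{\left(I \right)} = - 8 I \left(I + \sqrt{2} \sqrt{I}\right)$ ($t{\left(I \right)} = - 8 I \left(I + \sqrt{I + I}\right) = - 8 I \left(I + \sqrt{2 I}\right) = - 8 I \left(I + \sqrt{2} \sqrt{I}\right)$)
$t{\left(2 \right)} \left(-1849\right) = \left(- 8 \cdot 2^{2} - 8 \sqrt{2} \cdot 2^{\frac{3}{2}}\right) \left(-1849\right) = \left(\left(-8\right) 4 - 8 \sqrt{2} \cdot 2 \sqrt{2}\right) \left(-1849\right) = \left(-32 - 32\right) \left(-1849\right) = \left(-64\right) \left(-1849\right) = 118336$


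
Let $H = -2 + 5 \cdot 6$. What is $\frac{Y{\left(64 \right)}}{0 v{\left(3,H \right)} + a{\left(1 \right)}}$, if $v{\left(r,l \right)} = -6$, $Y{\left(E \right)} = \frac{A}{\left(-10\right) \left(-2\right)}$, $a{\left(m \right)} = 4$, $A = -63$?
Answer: $- \frac{63}{80} \approx -0.7875$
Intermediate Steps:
$H = 28$ ($H = -2 + 30 = 28$)
$Y{\left(E \right)} = - \frac{63}{20}$ ($Y{\left(E \right)} = - \frac{63}{\left(-10\right) \left(-2\right)} = - \frac{63}{20}$)
$\frac{Y{\left(64 \right)}}{0 v{\left(3,H \right)} + a{\left(1 \right)}} = - \frac{63}{20 \left(0 \left(-6\right) + 4\right)} = - \frac{63}{20 \left(0 + 4\right)} = - \frac{63}{20 \cdot 4} = \left(- \frac{63}{20}\right) \frac{1}{4} = - \frac{63}{80}$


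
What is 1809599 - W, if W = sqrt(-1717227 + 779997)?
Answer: 1809599 - I*sqrt(937230) ≈ 1.8096e+6 - 968.11*I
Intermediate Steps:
W = I*sqrt(937230) (W = sqrt(-937230) = I*sqrt(937230) ≈ 968.11*I)
1809599 - W = 1809599 - I*sqrt(937230)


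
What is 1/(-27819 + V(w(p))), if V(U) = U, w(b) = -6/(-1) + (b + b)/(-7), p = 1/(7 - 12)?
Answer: -35/973453 ≈ -3.5954e-5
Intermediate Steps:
p = -1/5 (p = 1/(-5) = -1/5 ≈ -0.20000)
w(b) = 6 - 2*b/7 (w(b) = -6*(-1) + (2*b)*(-1/7) = 6 - 2*b/7)
1/(-27819 + V(w(p))) = 1/(-27819 + (6 - 2/7*(-1/5))) = 1/(-27819 + (6 + 2/35)) = 1/(-27819 + 212/35) = 1/(-973453/35) = -35/973453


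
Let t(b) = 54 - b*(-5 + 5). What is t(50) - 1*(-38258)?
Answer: 38312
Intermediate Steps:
t(b) = 54 (t(b) = 54 - b*0 = 54 - 1*0 = 54 + 0 = 54)
t(50) - 1*(-38258) = 54 - 1*(-38258) = 54 + 38258 = 38312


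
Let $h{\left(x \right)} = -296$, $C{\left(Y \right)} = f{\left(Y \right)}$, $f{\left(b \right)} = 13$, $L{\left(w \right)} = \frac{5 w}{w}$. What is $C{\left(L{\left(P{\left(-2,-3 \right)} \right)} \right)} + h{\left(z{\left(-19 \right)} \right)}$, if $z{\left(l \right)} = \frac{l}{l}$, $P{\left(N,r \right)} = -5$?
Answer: $-283$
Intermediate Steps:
$L{\left(w \right)} = 5$
$z{\left(l \right)} = 1$
$C{\left(Y \right)} = 13$
$C{\left(L{\left(P{\left(-2,-3 \right)} \right)} \right)} + h{\left(z{\left(-19 \right)} \right)} = 13 - 296 = -283$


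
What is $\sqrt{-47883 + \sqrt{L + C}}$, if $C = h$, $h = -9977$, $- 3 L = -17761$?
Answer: $\frac{\sqrt{-430947 + 3 i \sqrt{36510}}}{3} \approx 0.14553 + 218.82 i$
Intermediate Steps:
$L = \frac{17761}{3}$ ($L = \left(- \frac{1}{3}\right) \left(-17761\right) = \frac{17761}{3} \approx 5920.3$)
$C = -9977$
$\sqrt{-47883 + \sqrt{L + C}} = \sqrt{-47883 + \sqrt{\frac{17761}{3} - 9977}} = \sqrt{-47883 + \sqrt{- \frac{12170}{3}}} = \sqrt{-47883 + \frac{i \sqrt{36510}}{3}}$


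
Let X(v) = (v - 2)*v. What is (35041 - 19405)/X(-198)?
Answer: 1303/3300 ≈ 0.39485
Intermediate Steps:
X(v) = v*(-2 + v) (X(v) = (-2 + v)*v = v*(-2 + v))
(35041 - 19405)/X(-198) = (35041 - 19405)/((-198*(-2 - 198))) = 15636/((-198*(-200))) = 15636/39600 = 15636*(1/39600) = 1303/3300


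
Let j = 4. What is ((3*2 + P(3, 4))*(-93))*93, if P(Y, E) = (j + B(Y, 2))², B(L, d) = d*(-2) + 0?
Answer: -51894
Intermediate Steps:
B(L, d) = -2*d (B(L, d) = -2*d + 0 = -2*d)
P(Y, E) = 0 (P(Y, E) = (4 - 2*2)² = (4 - 4)² = 0² = 0)
((3*2 + P(3, 4))*(-93))*93 = ((3*2 + 0)*(-93))*93 = ((6 + 0)*(-93))*93 = (6*(-93))*93 = -558*93 = -51894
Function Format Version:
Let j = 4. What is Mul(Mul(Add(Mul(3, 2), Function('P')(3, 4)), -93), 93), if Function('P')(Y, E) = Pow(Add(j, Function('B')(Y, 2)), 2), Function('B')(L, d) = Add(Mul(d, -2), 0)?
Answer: -51894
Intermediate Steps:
Function('B')(L, d) = Mul(-2, d) (Function('B')(L, d) = Add(Mul(-2, d), 0) = Mul(-2, d))
Function('P')(Y, E) = 0 (Function('P')(Y, E) = Pow(Add(4, Mul(-2, 2)), 2) = Pow(Add(4, -4), 2) = Pow(0, 2) = 0)
Mul(Mul(Add(Mul(3, 2), Function('P')(3, 4)), -93), 93) = Mul(Mul(Add(Mul(3, 2), 0), -93), 93) = Mul(Mul(Add(6, 0), -93), 93) = Mul(Mul(6, -93), 93) = Mul(-558, 93) = -51894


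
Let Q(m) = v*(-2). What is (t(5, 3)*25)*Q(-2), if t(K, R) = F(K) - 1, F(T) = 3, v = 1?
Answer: -100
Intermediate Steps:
t(K, R) = 2 (t(K, R) = 3 - 1 = 2)
Q(m) = -2 (Q(m) = 1*(-2) = -2)
(t(5, 3)*25)*Q(-2) = (2*25)*(-2) = 50*(-2) = -100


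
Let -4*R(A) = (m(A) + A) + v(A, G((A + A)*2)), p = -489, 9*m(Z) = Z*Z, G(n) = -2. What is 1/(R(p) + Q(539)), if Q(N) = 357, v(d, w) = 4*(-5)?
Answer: -1/6158 ≈ -0.00016239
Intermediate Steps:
v(d, w) = -20
m(Z) = Z²/9 (m(Z) = (Z*Z)/9 = Z²/9)
R(A) = 5 - A/4 - A²/36 (R(A) = -((A²/9 + A) - 20)/4 = -((A + A²/9) - 20)/4 = -(-20 + A + A²/9)/4 = 5 - A/4 - A²/36)
1/(R(p) + Q(539)) = 1/((5 - ¼*(-489) - 1/36*(-489)²) + 357) = 1/((5 + 489/4 - 1/36*239121) + 357) = 1/((5 + 489/4 - 26569/4) + 357) = 1/(-6515 + 357) = 1/(-6158) = -1/6158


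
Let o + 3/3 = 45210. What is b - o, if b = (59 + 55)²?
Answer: -32213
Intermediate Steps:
o = 45209 (o = -1 + 45210 = 45209)
b = 12996 (b = 114² = 12996)
b - o = 12996 - 1*45209 = 12996 - 45209 = -32213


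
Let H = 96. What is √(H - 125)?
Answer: I*√29 ≈ 5.3852*I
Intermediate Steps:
√(H - 125) = √(96 - 125) = √(-29) = I*√29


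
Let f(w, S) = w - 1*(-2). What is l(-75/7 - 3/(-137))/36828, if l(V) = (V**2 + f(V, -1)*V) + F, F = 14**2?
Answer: 92719834/8467502967 ≈ 0.010950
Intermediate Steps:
F = 196
f(w, S) = 2 + w (f(w, S) = w + 2 = 2 + w)
l(V) = 196 + V**2 + V*(2 + V) (l(V) = (V**2 + (2 + V)*V) + 196 = (V**2 + V*(2 + V)) + 196 = 196 + V**2 + V*(2 + V))
l(-75/7 - 3/(-137))/36828 = (196 + 2*(-75/7 - 3/(-137)) + 2*(-75/7 - 3/(-137))**2)/36828 = (196 + 2*(-75*1/7 - 3*(-1/137)) + 2*(-75*1/7 - 3*(-1/137))**2)*(1/36828) = (196 + 2*(-75/7 + 3/137) + 2*(-75/7 + 3/137)**2)*(1/36828) = (196 + 2*(-10254/959) + 2*(-10254/959)**2)*(1/36828) = (196 - 20508/959 + 2*(105144516/919681))*(1/36828) = (196 - 20508/959 + 210289032/919681)*(1/36828) = (370879336/919681)*(1/36828) = 92719834/8467502967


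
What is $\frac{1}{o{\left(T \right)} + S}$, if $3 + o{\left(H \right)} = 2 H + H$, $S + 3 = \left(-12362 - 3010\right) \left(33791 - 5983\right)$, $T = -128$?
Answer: $- \frac{1}{427464966} \approx -2.3394 \cdot 10^{-9}$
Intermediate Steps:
$S = -427464579$ ($S = -3 + \left(-12362 - 3010\right) \left(33791 - 5983\right) = -3 - 427464576 = -427464579$)
$o{\left(H \right)} = -3 + 3 H$ ($o{\left(H \right)} = -3 + \left(2 H + H\right) = -3 + 3 H$)
$\frac{1}{o{\left(T \right)} + S} = \frac{1}{\left(-3 + 3 \left(-128\right)\right) - 427464579} = \frac{1}{\left(-3 - 384\right) - 427464579} = \frac{1}{-387 - 427464579} = \frac{1}{-427464966} = - \frac{1}{427464966}$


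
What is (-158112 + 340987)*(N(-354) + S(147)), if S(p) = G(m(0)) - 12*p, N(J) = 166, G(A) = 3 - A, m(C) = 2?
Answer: -292051375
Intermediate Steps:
S(p) = 1 - 12*p (S(p) = (3 - 1*2) - 12*p = (3 - 2) - 12*p = 1 - 12*p)
(-158112 + 340987)*(N(-354) + S(147)) = (-158112 + 340987)*(166 + (1 - 12*147)) = 182875*(166 + (1 - 1764)) = 182875*(166 - 1763) = 182875*(-1597) = -292051375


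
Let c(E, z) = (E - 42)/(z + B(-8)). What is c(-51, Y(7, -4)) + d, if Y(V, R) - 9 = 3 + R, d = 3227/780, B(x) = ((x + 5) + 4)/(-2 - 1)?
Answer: -143399/17940 ≈ -7.9933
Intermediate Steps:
B(x) = -3 - x/3 (B(x) = ((5 + x) + 4)/(-3) = (9 + x)*(-1/3) = -3 - x/3)
d = 3227/780 (d = 3227*(1/780) = 3227/780 ≈ 4.1372)
Y(V, R) = 12 + R (Y(V, R) = 9 + (3 + R) = 12 + R)
c(E, z) = (-42 + E)/(-1/3 + z) (c(E, z) = (E - 42)/(z + (-3 - 1/3*(-8))) = (-42 + E)/(z + (-3 + 8/3)) = (-42 + E)/(z - 1/3) = (-42 + E)/(-1/3 + z))
c(-51, Y(7, -4)) + d = 3*(-42 - 51)/(-1 + 3*(12 - 4)) + 3227/780 = 3*(-93)/(-1 + 3*8) + 3227/780 = 3*(-93)/(-1 + 24) + 3227/780 = 3*(-93)/23 + 3227/780 = 3*(1/23)*(-93) + 3227/780 = -279/23 + 3227/780 = -143399/17940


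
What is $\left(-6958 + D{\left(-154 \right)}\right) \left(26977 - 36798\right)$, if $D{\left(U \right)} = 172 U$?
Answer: $328473166$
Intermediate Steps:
$\left(-6958 + D{\left(-154 \right)}\right) \left(26977 - 36798\right) = \left(-6958 + 172 \left(-154\right)\right) \left(26977 - 36798\right) = \left(-6958 - 26488\right) \left(-9821\right) = \left(-33446\right) \left(-9821\right) = 328473166$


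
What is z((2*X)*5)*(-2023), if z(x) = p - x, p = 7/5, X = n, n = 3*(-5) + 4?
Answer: -1126811/5 ≈ -2.2536e+5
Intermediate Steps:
n = -11 (n = -15 + 4 = -11)
X = -11
p = 7/5 (p = 7*(⅕) = 7/5 ≈ 1.4000)
z(x) = 7/5 - x
z((2*X)*5)*(-2023) = (7/5 - 2*(-11)*5)*(-2023) = (7/5 - (-22)*5)*(-2023) = (7/5 - 1*(-110))*(-2023) = (7/5 + 110)*(-2023) = (557/5)*(-2023) = -1126811/5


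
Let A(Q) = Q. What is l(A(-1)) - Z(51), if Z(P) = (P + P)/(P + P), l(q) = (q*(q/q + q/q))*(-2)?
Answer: 3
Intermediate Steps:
l(q) = -4*q (l(q) = (q*(1 + 1))*(-2) = (q*2)*(-2) = (2*q)*(-2) = -4*q)
Z(P) = 1 (Z(P) = (2*P)/((2*P)) = (2*P)*(1/(2*P)) = 1)
l(A(-1)) - Z(51) = -4*(-1) - 1*1 = 4 - 1 = 3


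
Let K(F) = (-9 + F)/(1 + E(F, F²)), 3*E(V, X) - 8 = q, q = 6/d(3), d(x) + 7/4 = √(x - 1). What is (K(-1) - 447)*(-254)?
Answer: 120546114/1063 - 731520*√2/1063 ≈ 1.1243e+5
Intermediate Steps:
d(x) = -7/4 + √(-1 + x) (d(x) = -7/4 + √(x - 1) = -7/4 + √(-1 + x))
q = 6/(-7/4 + √2) (q = 6/(-7/4 + √(-1 + 3)) = 6/(-7/4 + √2) ≈ -17.868)
E(V, X) = -32/51 - 32*√2/17 (E(V, X) = 8/3 + (-168/17 - 96*√2/17)/3 = 8/3 + (-56/17 - 32*√2/17) = -32/51 - 32*√2/17)
K(F) = (-9 + F)/(19/51 - 32*√2/17) (K(F) = (-9 + F)/(1 + (-32/51 - 32*√2/17)) = (-9 + F)/(19/51 - 32*√2/17))
(K(-1) - 447)*(-254) = ((513/1063 - 57/1063*(-1) + 2592*√2/1063 - 288/1063*(-1)*√2) - 447)*(-254) = ((513/1063 + 57/1063 + 2592*√2/1063 + 288*√2/1063) - 447)*(-254) = ((570/1063 + 2880*√2/1063) - 447)*(-254) = (-474591/1063 + 2880*√2/1063)*(-254) = 120546114/1063 - 731520*√2/1063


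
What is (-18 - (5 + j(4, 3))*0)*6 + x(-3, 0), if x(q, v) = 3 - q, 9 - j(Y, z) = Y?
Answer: -102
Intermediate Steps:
j(Y, z) = 9 - Y
(-18 - (5 + j(4, 3))*0)*6 + x(-3, 0) = (-18 - (5 + (9 - 1*4))*0)*6 + (3 - 1*(-3)) = (-18 - (5 + (9 - 4))*0)*6 + (3 + 3) = (-18 - (5 + 5)*0)*6 + 6 = (-18 - 10*0)*6 + 6 = (-18 - 1*0)*6 + 6 = (-18 + 0)*6 + 6 = -18*6 + 6 = -108 + 6 = -102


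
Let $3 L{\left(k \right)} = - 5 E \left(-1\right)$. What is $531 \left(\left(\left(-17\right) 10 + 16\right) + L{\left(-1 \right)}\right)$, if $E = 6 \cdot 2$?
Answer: $-71154$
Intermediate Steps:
$E = 12$
$L{\left(k \right)} = 20$ ($L{\left(k \right)} = \frac{\left(-5\right) 12 \left(-1\right)}{3} = \frac{\left(-60\right) \left(-1\right)}{3} = \frac{1}{3} \cdot 60 = 20$)
$531 \left(\left(\left(-17\right) 10 + 16\right) + L{\left(-1 \right)}\right) = 531 \left(\left(\left(-17\right) 10 + 16\right) + 20\right) = 531 \left(\left(-170 + 16\right) + 20\right) = 531 \left(-154 + 20\right) = 531 \left(-134\right) = -71154$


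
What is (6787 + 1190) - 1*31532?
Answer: -23555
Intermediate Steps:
(6787 + 1190) - 1*31532 = 7977 - 31532 = -23555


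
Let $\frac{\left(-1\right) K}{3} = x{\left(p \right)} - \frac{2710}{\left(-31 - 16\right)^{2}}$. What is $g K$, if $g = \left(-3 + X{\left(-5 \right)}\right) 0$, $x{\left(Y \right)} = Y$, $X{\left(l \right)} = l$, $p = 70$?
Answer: $0$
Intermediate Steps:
$g = 0$ ($g = \left(-3 - 5\right) 0 = \left(-8\right) 0 = 0$)
$K = - \frac{455760}{2209}$ ($K = - 3 \left(70 - \frac{2710}{\left(-31 - 16\right)^{2}}\right) = - 3 \left(70 - \frac{2710}{\left(-47\right)^{2}}\right) = - 3 \left(70 - \frac{2710}{2209}\right) = \left(-3\right) \frac{151920}{2209} = - \frac{455760}{2209} \approx -206.32$)
$g K = 0 \left(- \frac{455760}{2209}\right) = 0$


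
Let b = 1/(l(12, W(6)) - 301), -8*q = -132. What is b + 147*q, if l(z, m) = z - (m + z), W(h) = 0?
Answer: 1460149/602 ≈ 2425.5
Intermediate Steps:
q = 33/2 (q = -1/8*(-132) = 33/2 ≈ 16.500)
l(z, m) = -m (l(z, m) = z + (-m - z) = -m)
b = -1/301 (b = 1/(-1*0 - 301) = 1/(0 - 301) = 1/(-301) = -1/301 ≈ -0.0033223)
b + 147*q = -1/301 + 147*(33/2) = -1/301 + 4851/2 = 1460149/602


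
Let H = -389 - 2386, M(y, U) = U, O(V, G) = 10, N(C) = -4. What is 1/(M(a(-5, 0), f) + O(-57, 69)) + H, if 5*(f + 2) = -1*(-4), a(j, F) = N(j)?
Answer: -122095/44 ≈ -2774.9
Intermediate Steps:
a(j, F) = -4
f = -6/5 (f = -2 + (-1*(-4))/5 = -2 + (1/5)*4 = -2 + 4/5 = -6/5 ≈ -1.2000)
H = -2775
1/(M(a(-5, 0), f) + O(-57, 69)) + H = 1/(-6/5 + 10) - 2775 = 1/(44/5) - 2775 = 5/44 - 2775 = -122095/44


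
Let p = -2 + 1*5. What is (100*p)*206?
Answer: 61800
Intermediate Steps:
p = 3 (p = -2 + 5 = 3)
(100*p)*206 = (100*3)*206 = 300*206 = 61800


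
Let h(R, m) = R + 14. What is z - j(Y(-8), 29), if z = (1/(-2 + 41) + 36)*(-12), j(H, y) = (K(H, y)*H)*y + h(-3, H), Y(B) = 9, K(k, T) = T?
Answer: -104160/13 ≈ -8012.3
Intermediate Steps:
h(R, m) = 14 + R
j(H, y) = 11 + H*y² (j(H, y) = (y*H)*y + (14 - 3) = (H*y)*y + 11 = H*y² + 11 = 11 + H*y²)
z = -5620/13 (z = (1/39 + 36)*(-12) = (1405/39)*(-12) = -5620/13 ≈ -432.31)
z - j(Y(-8), 29) = -5620/13 - (11 + 9*29²) = -5620/13 - (11 + 9*841) = -5620/13 - (11 + 7569) = -5620/13 - 1*7580 = -5620/13 - 7580 = -104160/13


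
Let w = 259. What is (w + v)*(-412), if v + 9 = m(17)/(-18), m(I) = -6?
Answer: -309412/3 ≈ -1.0314e+5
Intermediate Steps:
v = -26/3 (v = -9 - 6/(-18) = -9 - 6*(-1/18) = -9 + ⅓ = -26/3 ≈ -8.6667)
(w + v)*(-412) = (259 - 26/3)*(-412) = (751/3)*(-412) = -309412/3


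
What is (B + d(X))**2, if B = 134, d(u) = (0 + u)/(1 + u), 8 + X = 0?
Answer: 894916/49 ≈ 18264.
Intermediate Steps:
X = -8 (X = -8 + 0 = -8)
d(u) = u/(1 + u)
(B + d(X))**2 = (134 - 8/(1 - 8))**2 = (134 - 8/(-7))**2 = (134 - 8*(-1/7))**2 = (134 + 8/7)**2 = (946/7)**2 = 894916/49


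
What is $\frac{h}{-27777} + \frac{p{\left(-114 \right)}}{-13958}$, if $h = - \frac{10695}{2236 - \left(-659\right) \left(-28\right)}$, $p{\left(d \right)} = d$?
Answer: $\frac{8533324673}{1047854585176} \approx 0.0081436$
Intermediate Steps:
$h = \frac{10695}{16216}$ ($h = - \frac{10695}{2236 - 18452} = - \frac{10695}{-16216} = \left(-10695\right) \left(- \frac{1}{16216}\right) = \frac{10695}{16216} \approx 0.65953$)
$\frac{h}{-27777} + \frac{p{\left(-114 \right)}}{-13958} = \frac{10695}{16216 \left(-27777\right)} - \frac{114}{-13958} = \frac{10695}{16216} \left(- \frac{1}{27777}\right) - - \frac{57}{6979} = - \frac{3565}{150143944} + \frac{57}{6979} = \frac{8533324673}{1047854585176}$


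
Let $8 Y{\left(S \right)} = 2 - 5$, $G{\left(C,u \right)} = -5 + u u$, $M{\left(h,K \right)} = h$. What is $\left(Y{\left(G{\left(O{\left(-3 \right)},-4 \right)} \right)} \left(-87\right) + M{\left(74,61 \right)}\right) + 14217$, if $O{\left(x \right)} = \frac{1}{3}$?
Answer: $\frac{114589}{8} \approx 14324.0$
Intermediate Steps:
$O{\left(x \right)} = \frac{1}{3}$
$G{\left(C,u \right)} = -5 + u^{2}$
$Y{\left(S \right)} = - \frac{3}{8}$ ($Y{\left(S \right)} = \frac{2 - 5}{8} = \frac{1}{8} \left(-3\right) = - \frac{3}{8}$)
$\left(Y{\left(G{\left(O{\left(-3 \right)},-4 \right)} \right)} \left(-87\right) + M{\left(74,61 \right)}\right) + 14217 = \left(\left(- \frac{3}{8}\right) \left(-87\right) + 74\right) + 14217 = \left(\frac{261}{8} + 74\right) + 14217 = \frac{853}{8} + 14217 = \frac{114589}{8}$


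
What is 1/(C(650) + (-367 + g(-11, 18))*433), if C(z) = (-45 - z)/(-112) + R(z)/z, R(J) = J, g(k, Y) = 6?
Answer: -112/17506249 ≈ -6.3977e-6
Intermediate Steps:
C(z) = 157/112 + z/112 (C(z) = (-45 - z)/(-112) + z/z = (-45 - z)*(-1/112) + 1 = (45/112 + z/112) + 1 = 157/112 + z/112)
1/(C(650) + (-367 + g(-11, 18))*433) = 1/((157/112 + (1/112)*650) + (-367 + 6)*433) = 1/((157/112 + 325/56) - 361*433) = 1/(807/112 - 156313) = 1/(-17506249/112) = -112/17506249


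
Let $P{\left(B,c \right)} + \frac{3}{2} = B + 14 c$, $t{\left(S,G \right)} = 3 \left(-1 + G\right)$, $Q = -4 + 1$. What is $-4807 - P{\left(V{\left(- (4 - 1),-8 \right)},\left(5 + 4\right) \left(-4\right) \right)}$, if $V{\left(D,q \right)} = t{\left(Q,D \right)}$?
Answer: $- \frac{8579}{2} \approx -4289.5$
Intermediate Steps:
$Q = -3$
$t{\left(S,G \right)} = -3 + 3 G$
$V{\left(D,q \right)} = -3 + 3 D$
$P{\left(B,c \right)} = - \frac{3}{2} + B + 14 c$ ($P{\left(B,c \right)} = - \frac{3}{2} + \left(B + 14 c\right) = - \frac{3}{2} + B + 14 c$)
$-4807 - P{\left(V{\left(- (4 - 1),-8 \right)},\left(5 + 4\right) \left(-4\right) \right)} = -4807 - \left(- \frac{3}{2} + \left(-3 + 3 \left(- (4 - 1)\right)\right) + 14 \left(5 + 4\right) \left(-4\right)\right) = -4807 - \left(- \frac{3}{2} + \left(-3 + 3 \left(\left(-1\right) 3\right)\right) + 14 \cdot 9 \left(-4\right)\right) = -4807 - \left(- \frac{3}{2} + \left(-3 + 3 \left(-3\right)\right) + 14 \left(-36\right)\right) = -4807 - \left(- \frac{3}{2} - 12 - 504\right) = -4807 - - \frac{1035}{2} = -4807 + \frac{1035}{2} = - \frac{8579}{2}$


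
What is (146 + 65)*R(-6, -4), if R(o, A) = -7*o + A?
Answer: 8018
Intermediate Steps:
R(o, A) = A - 7*o
(146 + 65)*R(-6, -4) = (146 + 65)*(-4 - 7*(-6)) = 211*(-4 + 42) = 211*38 = 8018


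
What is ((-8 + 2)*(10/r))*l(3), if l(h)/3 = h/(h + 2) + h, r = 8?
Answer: -81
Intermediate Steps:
l(h) = 3*h + 3*h/(2 + h) (l(h) = 3*(h/(h + 2) + h) = 3*(h/(2 + h) + h) = 3*(h + h/(2 + h)) = 3*h + 3*h/(2 + h))
((-8 + 2)*(10/r))*l(3) = ((-8 + 2)*(10/8))*(3*3*(3 + 3)/(2 + 3)) = (-60/8)*(3*3*6/5) = (-6*5/4)*(3*3*(⅕)*6) = -15/2*54/5 = -81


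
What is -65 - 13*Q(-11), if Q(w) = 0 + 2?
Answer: -91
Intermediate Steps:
Q(w) = 2
-65 - 13*Q(-11) = -65 - 13*2 = -65 - 26 = -91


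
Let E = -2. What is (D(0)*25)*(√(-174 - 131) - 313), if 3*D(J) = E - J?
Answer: 15650/3 - 50*I*√305/3 ≈ 5216.7 - 291.07*I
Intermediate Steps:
D(J) = -⅔ - J/3 (D(J) = (-2 - J)/3 = -⅔ - J/3)
(D(0)*25)*(√(-174 - 131) - 313) = ((-⅔ - ⅓*0)*25)*(√(-174 - 131) - 313) = ((-⅔ + 0)*25)*(√(-305) - 313) = (-⅔*25)*(I*√305 - 313) = -50*(-313 + I*√305)/3 = 15650/3 - 50*I*√305/3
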